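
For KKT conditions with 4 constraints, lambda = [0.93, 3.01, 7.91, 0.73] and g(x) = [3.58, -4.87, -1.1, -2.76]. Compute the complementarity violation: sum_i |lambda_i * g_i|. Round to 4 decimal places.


KKT complementary slackness check:
lambda_1 * g_1 = 0.93 * 3.58 = 3.3294
lambda_2 * g_2 = 3.01 * -4.87 = -14.6587
lambda_3 * g_3 = 7.91 * -1.1 = -8.701
lambda_4 * g_4 = 0.73 * -2.76 = -2.0148
Total violation = 3.3294 + 14.6587 + 8.701 + 2.0148 = 28.7039


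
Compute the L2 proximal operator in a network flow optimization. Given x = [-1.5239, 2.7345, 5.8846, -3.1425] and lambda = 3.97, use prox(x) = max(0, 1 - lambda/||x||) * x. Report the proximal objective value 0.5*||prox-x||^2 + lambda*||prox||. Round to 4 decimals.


Step 1: Compute ||x||.
||x|| = 7.3691
Step 2: Compute scaling factor.
scale = max(0, 1 - 3.97/7.3691) = 0.4613
Step 3: prox(x) = [-0.7029, 1.2613, 2.7144, -1.4495]
||prox(x)|| = 3.3991
Step 4: Proximal objective.
0.5*||prox-x||^2 = 7.8805
lambda*||prox|| = 13.4944
Total = 21.3749


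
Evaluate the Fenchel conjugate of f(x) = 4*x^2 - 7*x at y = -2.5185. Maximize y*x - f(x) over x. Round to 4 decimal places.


f*(y) = sup_x {y*x - a*x^2 - b*x} = sup_x {(y-b)*x - a*x^2}
FOC: (y - b) - 2a*x = 0 => x* = (y - b)/(2a)
x* = (-2.5185 + 7)/(2*4) = 0.5602
f*(-2.5185) = (y-b)^2/(4a) = (-2.5185 + 7)^2/(4*4)
= 20.0838/16 = 1.2552


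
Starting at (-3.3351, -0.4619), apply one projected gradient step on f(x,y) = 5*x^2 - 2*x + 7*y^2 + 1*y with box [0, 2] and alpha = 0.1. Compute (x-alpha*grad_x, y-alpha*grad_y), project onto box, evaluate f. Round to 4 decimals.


Step 1: Compute gradient at (-3.3351, -0.4619).
grad_x = 2*5*-3.3351 - 2 = -35.351
grad_y = 2*7*-0.4619 + 1 = -5.4666
Step 2: Gradient step.
x_raw = -3.3351 - 0.1*-35.351 = 0.2
y_raw = -0.4619 - 0.1*-5.4666 = 0.0848
Step 3: Project onto [0, 2].
x_proj = clip(0.2) = 0.2
y_proj = clip(0.0848) = 0.0848
Step 4: Evaluate f.
f(0.2, 0.0848) = -0.065


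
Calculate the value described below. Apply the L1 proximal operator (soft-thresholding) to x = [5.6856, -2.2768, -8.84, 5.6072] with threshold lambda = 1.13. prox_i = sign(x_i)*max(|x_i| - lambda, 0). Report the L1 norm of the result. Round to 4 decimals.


Soft-thresholding with lambda = 1.13:
prox(5.6856) = sign(5.6856)*max(|5.6856| - 1.13, 0) = 4.5556
prox(-2.2768) = sign(-2.2768)*max(|-2.2768| - 1.13, 0) = -1.1468
prox(-8.84) = sign(-8.84)*max(|-8.84| - 1.13, 0) = -7.71
prox(5.6072) = sign(5.6072)*max(|5.6072| - 1.13, 0) = 4.4772
prox(x) = [4.5556, -1.1468, -7.71, 4.4772]
||prox(x)||_1 = 4.5556 + 1.1468 + 7.71 + 4.4772 = 17.8896


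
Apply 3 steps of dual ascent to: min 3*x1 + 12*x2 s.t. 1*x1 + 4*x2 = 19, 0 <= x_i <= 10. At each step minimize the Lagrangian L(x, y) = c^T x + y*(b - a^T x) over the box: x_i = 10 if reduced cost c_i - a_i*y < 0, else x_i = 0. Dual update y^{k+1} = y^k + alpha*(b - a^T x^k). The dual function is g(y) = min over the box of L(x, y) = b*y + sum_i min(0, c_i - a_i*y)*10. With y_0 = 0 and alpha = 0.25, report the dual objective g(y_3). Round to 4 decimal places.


Dual ascent for LP: min 3*x1 + 12*x2, 1*x1 + 4*x2 = 19, 0 <= x_i <= 10
Step 1: y^k = 0.0, reduced costs: (3.0, 12.0)
  x^k = (0.0, 0.0), subgradient = b - a^T x = 19.0
  y^{k+1} = 0.0 + 0.25*19.0 = 4.75
Step 2: y^k = 4.75, reduced costs: (-1.75, -7.0)
  x^k = (10.0, 10.0), subgradient = b - a^T x = -31.0
  y^{k+1} = 4.75 + 0.25*-31.0 = -3.0
Step 3: y^k = -3.0, reduced costs: (6.0, 24.0)
  x^k = (0.0, 0.0), subgradient = b - a^T x = 19.0
  y^{k+1} = -3.0 + 0.25*19.0 = 1.75
Dual objective at y_3 = 1.75: reduced costs (1.25, 5.0), box minimizer x = (0.0, 0.0)
g(y_3) = b*y + (c1 - a1*y)*x1 + (c2 - a2*y)*x2 = 19*1.75 + 1.25*0.0 + 5.0*0.0 = 33.25 + 0.0 + 0.0 = 33.25


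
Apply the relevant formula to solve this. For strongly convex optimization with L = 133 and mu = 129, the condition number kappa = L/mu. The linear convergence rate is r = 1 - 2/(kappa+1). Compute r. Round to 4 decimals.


Step 1: Compute the condition number.
kappa = L/mu = 133/129 = 1.031
Step 2: Compute the convergence rate.
r = 1 - 2/(kappa + 1) = 1 - 2*mu/(L + mu) = (L - mu)/(L + mu) = 4/262 = 0.0153


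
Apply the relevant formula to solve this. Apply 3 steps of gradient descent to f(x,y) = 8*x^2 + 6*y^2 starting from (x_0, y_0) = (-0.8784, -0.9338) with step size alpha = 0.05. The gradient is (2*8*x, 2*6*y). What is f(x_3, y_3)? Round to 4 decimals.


Gradient descent on f(x,y) = 8*x^2 + 6*y^2.
Starting point: (-0.8784, -0.9338), alpha = 0.05
Step 1: grad_x = 2*8*-0.8784 = -14.0544, grad_y = 2*6*-0.9338 = -11.2056
  x_1 = -0.8784 - 0.05*-14.0544 = -0.1757
  y_1 = -0.9338 - 0.05*-11.2056 = -0.3735
Step 2: grad_x = 2*8*-0.1757 = -2.8109, grad_y = 2*6*-0.3735 = -4.4822
  x_2 = -0.1757 - 0.05*-2.8109 = -0.0351
  y_2 = -0.3735 - 0.05*-4.4822 = -0.1494
Step 3: grad_x = 2*8*-0.0351 = -0.5622, grad_y = 2*6*-0.1494 = -1.7929
  x_3 = -0.0351 - 0.05*-0.5622 = -0.007
  y_3 = -0.1494 - 0.05*-1.7929 = -0.0598
f(-0.007, -0.0598) = 8*(-0.007)^2 + 6*(-0.0598)^2 = 0.0218


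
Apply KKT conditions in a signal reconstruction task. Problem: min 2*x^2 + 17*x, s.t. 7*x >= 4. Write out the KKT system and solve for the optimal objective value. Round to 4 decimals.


Step 1: Try lambda = 0 (constraint inactive).
x_unc = -17/(2*2) = -4.25
Check: 7*-4.25 = -29.75 < 4 -- violated!
Step 2: Constraint must be active: 7*x = 4
x* = 4/7 = 0.5714 (rounded; the exact value 4/7 is used below)
lambda = (2*2*(4/7) + 17)/7 = 2.7551
Step 3: Compute optimal value.
f(x*) = 2*(4/7)^2 + 17*(4/7) = 10.3673


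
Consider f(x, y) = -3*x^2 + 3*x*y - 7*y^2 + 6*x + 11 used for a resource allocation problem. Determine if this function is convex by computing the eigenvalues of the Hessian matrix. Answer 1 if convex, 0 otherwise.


The Hessian of f(x,y) = -3*x^2 + 3*x*y - 7*y^2 + 6*x + 11 is:
H = [[-6, 3], [3, -14]]
Trace = -6 - 14 = -20
Determinant = -6*-14 - (3)^2 = 75
Discriminant = (-20)^2 - 4*75 = 100.0
Eigenvalues: lambda_1 = -15.0, lambda_2 = -5.0
The function is not convex.

0


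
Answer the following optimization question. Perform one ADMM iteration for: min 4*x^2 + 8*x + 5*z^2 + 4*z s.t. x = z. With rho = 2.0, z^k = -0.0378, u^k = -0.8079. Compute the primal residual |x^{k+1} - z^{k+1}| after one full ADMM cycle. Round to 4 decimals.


ADMM iteration with rho = 2.0, z^k = -0.0378, u^k = -0.8079
Step 1: x-update.
Minimize 4*x^2 + 8*x + (2.0/2)*(x + 0.0378 - 0.8079)^2
FOC: (2*4 + 2.0)*x = -8 + 2.0*(-0.0378 + 0.8079)
x^{k+1} = -0.646
Step 2: z-update.
Minimize 5*z^2 + 4*z + (2.0/2)*(-0.646 - z - 0.8079)^2
FOC: (2*5 + 2.0)*z = -4 + 2.0*(-0.646 - 0.8079)
z^{k+1} = -0.5756
Step 3: u-update.
u^{k+1} = -0.8079 - 0.646 + 0.5756 = -0.8782
Step 4: Primal residual = |-0.646 + 0.5756| = 0.0703


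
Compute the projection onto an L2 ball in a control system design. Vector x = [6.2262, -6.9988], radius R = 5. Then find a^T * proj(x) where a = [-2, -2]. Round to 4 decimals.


Step 1: Compute ||x|| (intermediates to 6 decimals).
||x|| = sqrt(6.2262^2 + (-6.9988)^2) = 9.367431
Step 2: Project.
Since ||x|| > R, scale = R/||x|| = 5/9.367431 = 0.533764, proj(x) = scale * x
proj(x) = [3.323321, -3.735707]
Step 3: Dot product.
a^T * proj(x) = -2*3.323321 - 2*(-3.735707) = 0.8248


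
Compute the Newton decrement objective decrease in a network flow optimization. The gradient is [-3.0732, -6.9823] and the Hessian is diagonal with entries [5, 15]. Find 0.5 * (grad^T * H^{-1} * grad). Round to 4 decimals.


Step 1: H is diagonal, so H^(-1) * g = [-0.6146, -0.4655].
Step 2: g^T H^(-1) g = sum_i g_i^2 / H_ii
  = (-3.0732)^2/5 + (-6.9823)^2/15
  = 1.8889 + 3.2502 = 5.1391
Step 3: Objective decrease = 0.5 * g^T H^(-1) g = 2.5695


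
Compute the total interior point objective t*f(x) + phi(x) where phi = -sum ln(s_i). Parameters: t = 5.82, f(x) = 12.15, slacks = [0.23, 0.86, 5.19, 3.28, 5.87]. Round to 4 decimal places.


Step 1: Compute log-barrier.
ln values: [-1.4697, -0.1508, 1.6467, 1.1878, 1.7699]
phi = -(-1.4697 - 0.1508 + 1.6467 + 1.1878 + 1.7699) = -2.9839
Step 2: Compute augmented objective.
t*f(x) = 5.82*12.15 = 70.713
Total = 70.713 - 2.9839 = 67.7291


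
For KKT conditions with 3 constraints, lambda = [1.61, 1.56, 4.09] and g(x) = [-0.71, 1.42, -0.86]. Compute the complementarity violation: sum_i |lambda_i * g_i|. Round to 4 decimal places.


KKT complementary slackness check:
lambda_1 * g_1 = 1.61 * -0.71 = -1.1431
lambda_2 * g_2 = 1.56 * 1.42 = 2.2152
lambda_3 * g_3 = 4.09 * -0.86 = -3.5174
Total violation = 1.1431 + 2.2152 + 3.5174 = 6.8757


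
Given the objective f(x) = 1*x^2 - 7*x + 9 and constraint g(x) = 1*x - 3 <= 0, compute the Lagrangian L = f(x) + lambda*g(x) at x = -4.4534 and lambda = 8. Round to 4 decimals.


Step 1: Evaluate f(x).
f(-4.4534) = 1*(-4.4534)^2 - 7*(-4.4534) + 9 = 60.0066
Step 2: Evaluate g(x).
g(-4.4534) = 1*-4.4534 - 3 = -7.4534
Step 3: Compute Lagrangian.
L = 60.0066 + 8*-7.4534 = 0.3794


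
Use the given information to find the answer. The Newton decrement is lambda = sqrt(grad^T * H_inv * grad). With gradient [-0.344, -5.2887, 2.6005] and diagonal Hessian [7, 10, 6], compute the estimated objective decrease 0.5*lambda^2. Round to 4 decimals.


Step 1: H is diagonal, so H^(-1) * g = [-0.0491, -0.5289, 0.4334].
Step 2: g^T H^(-1) g = sum_i g_i^2 / H_ii
  = (-0.344)^2/7 + (-5.2887)^2/10 + (2.6005)^2/6
  = 0.0169 + 2.797 + 1.1271 = 3.941
Step 3: Objective decrease = 0.5 * g^T H^(-1) g = 1.9705


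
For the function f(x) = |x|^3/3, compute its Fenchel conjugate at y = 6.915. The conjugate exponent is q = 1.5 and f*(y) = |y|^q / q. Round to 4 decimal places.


The conjugate exponent q satisfies 1/p + 1/q = 1.
p = 3, so q = 3/(3 - 1) = 1.5
|y|^q = 6.915^1.5 = 18.184
f*(6.915) = 18.184 / 1.5 = 12.1226


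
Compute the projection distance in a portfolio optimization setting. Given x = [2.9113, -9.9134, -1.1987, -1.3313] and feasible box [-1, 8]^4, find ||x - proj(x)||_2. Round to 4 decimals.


Project each component onto [-1, 8].
clip(2.9113) = 2.9113, clip(-9.9134) = -1.0, clip(-1.1987) = -1.0, clip(-1.3313) = -1.0
Projection = [2.9113, -1.0, -1.0, -1.0]
Squared diffs: [0.0, 79.4487, 0.0395, 0.1098]
Distance = sqrt(79.598) = 8.9218


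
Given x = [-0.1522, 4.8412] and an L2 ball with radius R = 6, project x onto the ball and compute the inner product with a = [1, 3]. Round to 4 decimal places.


Step 1: Compute ||x|| (intermediates to 6 decimals).
||x|| = sqrt((-0.1522)^2 + 4.8412^2) = 4.843592
Step 2: Project.
Since ||x|| <= R, proj = x (no scaling needed).
proj(x) = [-0.1522, 4.8412]
Step 3: Dot product.
a^T * proj(x) = 1*(-0.1522) + 3*4.8412 = 14.3714


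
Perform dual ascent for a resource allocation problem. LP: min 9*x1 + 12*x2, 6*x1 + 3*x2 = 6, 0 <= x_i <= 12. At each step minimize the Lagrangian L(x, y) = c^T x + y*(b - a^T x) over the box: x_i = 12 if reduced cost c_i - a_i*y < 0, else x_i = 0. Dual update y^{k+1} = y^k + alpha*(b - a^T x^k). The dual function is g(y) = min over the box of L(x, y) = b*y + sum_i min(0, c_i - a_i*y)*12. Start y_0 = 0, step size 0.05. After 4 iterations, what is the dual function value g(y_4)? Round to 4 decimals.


Dual ascent for LP: min 9*x1 + 12*x2, 6*x1 + 3*x2 = 6, 0 <= x_i <= 12
Step 1: y^k = 0.0, reduced costs: (9.0, 12.0)
  x^k = (0.0, 0.0), subgradient = b - a^T x = 6.0
  y^{k+1} = 0.0 + 0.05*6.0 = 0.3
Step 2: y^k = 0.3, reduced costs: (7.2, 11.1)
  x^k = (0.0, 0.0), subgradient = b - a^T x = 6.0
  y^{k+1} = 0.3 + 0.05*6.0 = 0.6
Step 3: y^k = 0.6, reduced costs: (5.4, 10.2)
  x^k = (0.0, 0.0), subgradient = b - a^T x = 6.0
  y^{k+1} = 0.6 + 0.05*6.0 = 0.9
Step 4: y^k = 0.9, reduced costs: (3.6, 9.3)
  x^k = (0.0, 0.0), subgradient = b - a^T x = 6.0
  y^{k+1} = 0.9 + 0.05*6.0 = 1.2
Dual objective at y_4 = 1.2: reduced costs (1.8, 8.4), box minimizer x = (0.0, 0.0)
g(y_4) = b*y + (c1 - a1*y)*x1 + (c2 - a2*y)*x2 = 6*1.2 + 1.8*0.0 + 8.4*0.0 = 7.2 + 0.0 + 0.0 = 7.2


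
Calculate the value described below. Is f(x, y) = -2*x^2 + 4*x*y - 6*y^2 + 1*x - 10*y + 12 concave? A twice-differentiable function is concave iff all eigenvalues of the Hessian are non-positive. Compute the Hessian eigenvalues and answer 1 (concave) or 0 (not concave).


The Hessian of f(x,y) = -2*x^2 + 4*x*y - 6*y^2 + 1*x - 10*y + 12 is:
H = [[-4, 4], [4, -12]]
Trace = -4 - 12 = -16
Determinant = -4*-12 - (4)^2 = 32
Discriminant = (-16)^2 - 4*32 = 128.0
Eigenvalues: lambda_1 = -13.6569, lambda_2 = -2.3431
The function is concave.

1


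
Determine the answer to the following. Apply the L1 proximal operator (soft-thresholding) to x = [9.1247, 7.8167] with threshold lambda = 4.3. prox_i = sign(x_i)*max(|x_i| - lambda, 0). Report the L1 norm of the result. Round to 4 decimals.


Soft-thresholding with lambda = 4.3:
prox(9.1247) = sign(9.1247)*max(|9.1247| - 4.3, 0) = 4.8247
prox(7.8167) = sign(7.8167)*max(|7.8167| - 4.3, 0) = 3.5167
prox(x) = [4.8247, 3.5167]
||prox(x)||_1 = 4.8247 + 3.5167 = 8.3414


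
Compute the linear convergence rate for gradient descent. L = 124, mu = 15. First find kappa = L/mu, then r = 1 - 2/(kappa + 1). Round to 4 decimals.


Step 1: Compute the condition number.
kappa = L/mu = 124/15 = 8.2667
Step 2: Compute the convergence rate.
r = 1 - 2/(kappa + 1) = 1 - 2*mu/(L + mu) = (L - mu)/(L + mu) = 109/139 = 0.7842


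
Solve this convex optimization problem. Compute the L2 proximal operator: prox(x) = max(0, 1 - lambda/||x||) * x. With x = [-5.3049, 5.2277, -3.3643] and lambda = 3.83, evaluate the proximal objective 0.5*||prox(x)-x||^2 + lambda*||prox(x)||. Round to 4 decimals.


Step 1: Compute ||x||.
||x|| = 8.1725
Step 2: Compute scaling factor.
scale = max(0, 1 - 3.83/8.1725) = 0.5314
Step 3: prox(x) = [-2.8188, 2.7778, -1.7876]
||prox(x)|| = 4.3425
Step 4: Proximal objective.
0.5*||prox-x||^2 = 7.3345
lambda*||prox|| = 16.6318
Total = 23.9661


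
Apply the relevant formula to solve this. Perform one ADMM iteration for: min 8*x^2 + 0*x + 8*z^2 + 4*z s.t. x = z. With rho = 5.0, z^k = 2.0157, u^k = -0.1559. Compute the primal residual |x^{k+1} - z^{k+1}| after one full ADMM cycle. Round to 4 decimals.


ADMM iteration with rho = 5.0, z^k = 2.0157, u^k = -0.1559
Step 1: x-update.
Minimize 8*x^2 + 0*x + (5.0/2)*(x - 2.0157 - 0.1559)^2
FOC: (2*8 + 5.0)*x = 0 + 5.0*(2.0157 + 0.1559)
x^{k+1} = 0.517
Step 2: z-update.
Minimize 8*z^2 + 4*z + (5.0/2)*(0.517 - z - 0.1559)^2
FOC: (2*8 + 5.0)*z = -4 + 5.0*(0.517 - 0.1559)
z^{k+1} = -0.1045
Step 3: u-update.
u^{k+1} = -0.1559 + 0.517 + 0.1045 = 0.4656
Step 4: Primal residual = |0.517 + 0.1045| = 0.6215


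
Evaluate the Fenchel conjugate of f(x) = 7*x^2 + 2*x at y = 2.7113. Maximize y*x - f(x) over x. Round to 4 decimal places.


f*(y) = sup_x {y*x - a*x^2 - b*x} = sup_x {(y-b)*x - a*x^2}
FOC: (y - b) - 2a*x = 0 => x* = (y - b)/(2a)
x* = (2.7113 - 2)/(2*7) = 0.0508
f*(2.7113) = (y-b)^2/(4a) = (2.7113 - 2)^2/(4*7)
= 0.5059/28 = 0.0181


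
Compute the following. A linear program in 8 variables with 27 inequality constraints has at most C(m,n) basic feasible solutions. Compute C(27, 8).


Each vertex corresponds to some choice of n active constraints out of m, so the number of vertices is at most C(m, n) = m! / (n!(m-n)!).
m = 27, n = 8
Numerator: 27 * 26 * 25 * 24 * 23 * 22 * 21 * 20
Denominator: 8! = 40320
C(27, 8) = 2220075


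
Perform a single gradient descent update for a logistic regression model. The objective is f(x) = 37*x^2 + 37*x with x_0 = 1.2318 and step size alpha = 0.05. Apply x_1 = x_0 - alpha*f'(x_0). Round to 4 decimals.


We compute the gradient at x_0 and apply the update.
f'(x) = 74*x + 37
f'(1.2318) = 74*1.2318 + 37 = 128.1532
x_1 = 1.2318 - 0.05*128.1532 = -5.1759


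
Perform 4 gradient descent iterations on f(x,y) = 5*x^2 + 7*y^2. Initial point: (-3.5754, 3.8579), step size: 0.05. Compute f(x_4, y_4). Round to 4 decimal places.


Gradient descent on f(x,y) = 5*x^2 + 7*y^2.
Starting point: (-3.5754, 3.8579), alpha = 0.05
Step 1: grad_x = 2*5*-3.5754 = -35.754, grad_y = 2*7*3.8579 = 54.0106
  x_1 = -3.5754 - 0.05*-35.754 = -1.7877
  y_1 = 3.8579 - 0.05*54.0106 = 1.1574
Step 2: grad_x = 2*5*-1.7877 = -17.877, grad_y = 2*7*1.1574 = 16.2032
  x_2 = -1.7877 - 0.05*-17.877 = -0.8939
  y_2 = 1.1574 - 0.05*16.2032 = 0.3472
Step 3: grad_x = 2*5*-0.8939 = -8.9385, grad_y = 2*7*0.3472 = 4.861
  x_3 = -0.8939 - 0.05*-8.9385 = -0.4469
  y_3 = 0.3472 - 0.05*4.861 = 0.1042
Step 4: grad_x = 2*5*-0.4469 = -4.4693, grad_y = 2*7*0.1042 = 1.4583
  x_4 = -0.4469 - 0.05*-4.4693 = -0.2235
  y_4 = 0.1042 - 0.05*1.4583 = 0.0312
f(-0.2235, 0.0312) = 5*(-0.2235)^2 + 7*0.0312^2 = 0.2565


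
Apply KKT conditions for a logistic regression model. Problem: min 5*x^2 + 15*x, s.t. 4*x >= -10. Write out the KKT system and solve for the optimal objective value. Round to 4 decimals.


Step 1: Try lambda = 0 (constraint inactive).
Stationarity: 2*5*x + 15 = 0
x* = -15/(2*5) = -1.5
Check constraint: 4*-1.5 = -6.0 >= -10 -- satisfied.
Step 2: Compute optimal value.
f(x*) = 5*(-1.5)^2 + 15*(-1.5) = -11.25


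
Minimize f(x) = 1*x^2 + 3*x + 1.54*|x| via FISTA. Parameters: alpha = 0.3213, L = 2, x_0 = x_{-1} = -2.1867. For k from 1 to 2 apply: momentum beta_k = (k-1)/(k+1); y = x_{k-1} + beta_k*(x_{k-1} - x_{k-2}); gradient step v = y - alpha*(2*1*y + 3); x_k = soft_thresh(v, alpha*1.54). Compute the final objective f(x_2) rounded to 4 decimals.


FISTA on f(x) = 1*x^2 + 3*x + 1.54*|x|
L = 2, alpha = 0.3213
Iteration 1: beta = 0.0, y = -2.1867 + 0.0*(-2.1867 + 2.1867) = -2.1867
  grad(y) = -1.3734, v = y - alpha*grad = -1.7454
  prox(v) = soft_thresh(-1.7454, 0.4948) = -1.2506
Iteration 2: beta = 0.3333, y = -1.2506 + 0.3333*(-1.2506 + 2.1867) = -0.9386
  grad(y) = 1.1228, v = y - alpha*grad = -1.2994
  prox(v) = soft_thresh(-1.2994, 0.4948) = -0.8046
f(x_2) = 1*(-0.8046)^2 + 3*(-0.8046) + 1.54*|-0.8046| = -0.5273


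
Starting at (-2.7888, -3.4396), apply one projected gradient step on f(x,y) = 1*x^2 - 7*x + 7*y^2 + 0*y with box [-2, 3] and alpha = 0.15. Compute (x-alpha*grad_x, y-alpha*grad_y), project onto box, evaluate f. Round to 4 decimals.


Step 1: Compute gradient at (-2.7888, -3.4396).
grad_x = 2*1*-2.7888 - 7 = -12.5776
grad_y = 2*7*-3.4396 + 0 = -48.1544
Step 2: Gradient step.
x_raw = -2.7888 - 0.15*-12.5776 = -0.9022
y_raw = -3.4396 - 0.15*-48.1544 = 3.7836
Step 3: Project onto [-2, 3].
x_proj = clip(-0.9022) = -0.9022
y_proj = clip(3.7836) = 3.0
Step 4: Evaluate f.
f(-0.9022, 3.0) = 70.129


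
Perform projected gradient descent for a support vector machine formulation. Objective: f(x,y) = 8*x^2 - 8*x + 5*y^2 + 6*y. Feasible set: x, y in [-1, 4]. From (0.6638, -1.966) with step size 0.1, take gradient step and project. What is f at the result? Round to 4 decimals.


Step 1: Compute gradient at (0.6638, -1.966).
grad_x = 2*8*0.6638 - 8 = 2.6208
grad_y = 2*5*-1.966 + 6 = -13.66
Step 2: Gradient step.
x_raw = 0.6638 - 0.1*2.6208 = 0.4017
y_raw = -1.966 - 0.1*-13.66 = -0.6
Step 3: Project onto [-1, 4].
x_proj = clip(0.4017) = 0.4017
y_proj = clip(-0.6) = -0.6
Step 4: Evaluate f.
f(0.4017, -0.6) = -3.7227


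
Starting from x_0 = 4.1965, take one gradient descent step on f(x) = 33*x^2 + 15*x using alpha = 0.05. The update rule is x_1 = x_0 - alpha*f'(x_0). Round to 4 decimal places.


We compute the gradient at x_0 and apply the update.
f'(x) = 66*x + 15
f'(4.1965) = 66*4.1965 + 15 = 291.969
x_1 = 4.1965 - 0.05*291.969 = -10.402


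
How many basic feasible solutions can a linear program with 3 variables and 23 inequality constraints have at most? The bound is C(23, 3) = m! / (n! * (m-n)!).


Each vertex corresponds to some choice of n active constraints out of m, so the number of vertices is at most C(m, n) = m! / (n!(m-n)!).
m = 23, n = 3
Numerator: 23 * 22 * 21
Denominator: 3! = 6
C(23, 3) = 1771


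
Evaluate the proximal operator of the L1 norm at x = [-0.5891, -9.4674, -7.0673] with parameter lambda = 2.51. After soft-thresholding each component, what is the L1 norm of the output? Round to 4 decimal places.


Soft-thresholding with lambda = 2.51:
prox(-0.5891) = sign(-0.5891)*max(|-0.5891| - 2.51, 0) = 0.0
prox(-9.4674) = sign(-9.4674)*max(|-9.4674| - 2.51, 0) = -6.9574
prox(-7.0673) = sign(-7.0673)*max(|-7.0673| - 2.51, 0) = -4.5573
prox(x) = [0.0, -6.9574, -4.5573]
||prox(x)||_1 = 0.0 + 6.9574 + 4.5573 = 11.5147


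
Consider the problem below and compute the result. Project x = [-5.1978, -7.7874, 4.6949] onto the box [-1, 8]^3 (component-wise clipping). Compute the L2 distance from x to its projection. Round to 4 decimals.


Project each component onto [-1, 8].
clip(-5.1978) = -1.0, clip(-7.7874) = -1.0, clip(4.6949) = 4.6949
Projection = [-1.0, -1.0, 4.6949]
Squared diffs: [17.6215, 46.0688, 0.0]
Distance = sqrt(63.6903) = 7.9806


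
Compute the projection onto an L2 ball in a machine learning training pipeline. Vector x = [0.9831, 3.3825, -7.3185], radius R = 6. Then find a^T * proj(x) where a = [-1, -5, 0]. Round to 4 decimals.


Step 1: Compute ||x|| (intermediates to 6 decimals).
||x|| = sqrt(0.9831^2 + 3.3825^2 + (-7.3185)^2) = 8.122083
Step 2: Project.
Since ||x|| > R, scale = R/||x|| = 6/8.122083 = 0.738727, proj(x) = scale * x
proj(x) = [0.726243, 2.498744, -5.406374]
Step 3: Dot product.
a^T * proj(x) = -1*0.726243 - 5*2.498744 + 0*(-5.406374) = -13.22


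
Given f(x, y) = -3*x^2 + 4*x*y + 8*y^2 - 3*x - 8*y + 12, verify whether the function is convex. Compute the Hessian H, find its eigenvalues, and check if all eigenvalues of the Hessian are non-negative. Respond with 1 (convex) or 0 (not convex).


The Hessian of f(x,y) = -3*x^2 + 4*x*y + 8*y^2 - 3*x - 8*y + 12 is:
H = [[-6, 4], [4, 16]]
Trace = -6 + 16 = 10
Determinant = -6*16 - (4)^2 = -112
Discriminant = (10)^2 - 4*-112 = 548.0
Eigenvalues: lambda_1 = -6.7047, lambda_2 = 16.7047
The function is not convex.

0


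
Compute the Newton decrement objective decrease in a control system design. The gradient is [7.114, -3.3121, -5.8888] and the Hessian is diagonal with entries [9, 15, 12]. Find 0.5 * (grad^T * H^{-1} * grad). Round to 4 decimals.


Step 1: H is diagonal, so H^(-1) * g = [0.7904, -0.2208, -0.4907].
Step 2: g^T H^(-1) g = sum_i g_i^2 / H_ii
  = (7.114)^2/9 + (-3.3121)^2/15 + (-5.8888)^2/12
  = 5.6232 + 0.7313 + 2.8898 = 9.2444
Step 3: Objective decrease = 0.5 * g^T H^(-1) g = 4.6222


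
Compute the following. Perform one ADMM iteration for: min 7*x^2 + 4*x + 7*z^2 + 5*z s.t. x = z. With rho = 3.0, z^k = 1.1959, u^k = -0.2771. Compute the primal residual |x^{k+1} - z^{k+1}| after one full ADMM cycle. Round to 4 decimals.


ADMM iteration with rho = 3.0, z^k = 1.1959, u^k = -0.2771
Step 1: x-update.
Minimize 7*x^2 + 4*x + (3.0/2)*(x - 1.1959 - 0.2771)^2
FOC: (2*7 + 3.0)*x = -4 + 3.0*(1.1959 + 0.2771)
x^{k+1} = 0.0246
Step 2: z-update.
Minimize 7*z^2 + 5*z + (3.0/2)*(0.0246 - z - 0.2771)^2
FOC: (2*7 + 3.0)*z = -5 + 3.0*(0.0246 - 0.2771)
z^{k+1} = -0.3387
Step 3: u-update.
u^{k+1} = -0.2771 + 0.0246 + 0.3387 = 0.0862
Step 4: Primal residual = |0.0246 + 0.3387| = 0.3633


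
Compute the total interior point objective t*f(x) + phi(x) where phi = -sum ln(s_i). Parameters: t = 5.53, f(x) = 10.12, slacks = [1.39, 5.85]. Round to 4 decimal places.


Step 1: Compute log-barrier.
ln values: [0.3293, 1.7664]
phi = -(0.3293 + 1.7664) = -2.0957
Step 2: Compute augmented objective.
t*f(x) = 5.53*10.12 = 55.9636
Total = 55.9636 - 2.0957 = 53.8679


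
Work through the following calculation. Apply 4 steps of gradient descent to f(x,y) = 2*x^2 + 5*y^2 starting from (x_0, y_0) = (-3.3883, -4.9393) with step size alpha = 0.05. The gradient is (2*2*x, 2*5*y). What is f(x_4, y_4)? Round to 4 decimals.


Gradient descent on f(x,y) = 2*x^2 + 5*y^2.
Starting point: (-3.3883, -4.9393), alpha = 0.05
Step 1: grad_x = 2*2*-3.3883 = -13.5532, grad_y = 2*5*-4.9393 = -49.393
  x_1 = -3.3883 - 0.05*-13.5532 = -2.7106
  y_1 = -4.9393 - 0.05*-49.393 = -2.4697
Step 2: grad_x = 2*2*-2.7106 = -10.8426, grad_y = 2*5*-2.4697 = -24.6965
  x_2 = -2.7106 - 0.05*-10.8426 = -2.1685
  y_2 = -2.4697 - 0.05*-24.6965 = -1.2348
Step 3: grad_x = 2*2*-2.1685 = -8.674, grad_y = 2*5*-1.2348 = -12.3483
  x_3 = -2.1685 - 0.05*-8.674 = -1.7348
  y_3 = -1.2348 - 0.05*-12.3483 = -0.6174
Step 4: grad_x = 2*2*-1.7348 = -6.9392, grad_y = 2*5*-0.6174 = -6.1741
  x_4 = -1.7348 - 0.05*-6.9392 = -1.3878
  y_4 = -0.6174 - 0.05*-6.1741 = -0.3087
f(-1.3878, -0.3087) = 2*(-1.3878)^2 + 5*(-0.3087)^2 = 4.3287


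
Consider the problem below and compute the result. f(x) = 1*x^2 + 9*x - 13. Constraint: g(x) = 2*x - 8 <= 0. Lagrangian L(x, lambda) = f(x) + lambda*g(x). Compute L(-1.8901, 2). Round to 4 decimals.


Step 1: Evaluate f(x).
f(-1.8901) = 1*(-1.8901)^2 + 9*(-1.8901) - 13 = -26.4384
Step 2: Evaluate g(x).
g(-1.8901) = 2*-1.8901 - 8 = -11.7802
Step 3: Compute Lagrangian.
L = -26.4384 + 2*-11.7802 = -49.9988


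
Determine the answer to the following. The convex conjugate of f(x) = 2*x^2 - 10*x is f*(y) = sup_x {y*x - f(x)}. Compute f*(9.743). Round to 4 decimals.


f*(y) = sup_x {y*x - a*x^2 - b*x} = sup_x {(y-b)*x - a*x^2}
FOC: (y - b) - 2a*x = 0 => x* = (y - b)/(2a)
x* = (9.743 + 10)/(2*2) = 4.9358
f*(9.743) = (y-b)^2/(4a) = (9.743 + 10)^2/(4*2)
= 389.786/8 = 48.7233


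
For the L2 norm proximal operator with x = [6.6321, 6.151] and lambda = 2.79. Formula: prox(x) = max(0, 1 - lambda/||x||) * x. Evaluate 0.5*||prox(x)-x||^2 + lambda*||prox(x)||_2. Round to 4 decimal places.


Step 1: Compute ||x||.
||x|| = 9.0454
Step 2: Compute scaling factor.
scale = max(0, 1 - 2.79/9.0454) = 0.6916
Step 3: prox(x) = [4.5865, 4.2538]
||prox(x)|| = 6.2554
Step 4: Proximal objective.
0.5*||prox-x||^2 = 3.8921
lambda*||prox|| = 17.4526
Total = 21.3447


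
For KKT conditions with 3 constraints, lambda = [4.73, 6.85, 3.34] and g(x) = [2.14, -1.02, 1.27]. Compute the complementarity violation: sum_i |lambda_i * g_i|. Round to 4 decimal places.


KKT complementary slackness check:
lambda_1 * g_1 = 4.73 * 2.14 = 10.1222
lambda_2 * g_2 = 6.85 * -1.02 = -6.987
lambda_3 * g_3 = 3.34 * 1.27 = 4.2418
Total violation = 10.1222 + 6.987 + 4.2418 = 21.351


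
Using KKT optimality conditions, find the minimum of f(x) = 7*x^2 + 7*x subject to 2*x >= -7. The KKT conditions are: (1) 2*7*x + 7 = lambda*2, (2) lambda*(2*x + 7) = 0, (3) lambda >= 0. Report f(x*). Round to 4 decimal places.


Step 1: Try lambda = 0 (constraint inactive).
Stationarity: 2*7*x + 7 = 0
x* = -7/(2*7) = -0.5
Check constraint: 2*-0.5 = -1.0 >= -7 -- satisfied.
Step 2: Compute optimal value.
f(x*) = 7*(-0.5)^2 + 7*(-0.5) = -1.75


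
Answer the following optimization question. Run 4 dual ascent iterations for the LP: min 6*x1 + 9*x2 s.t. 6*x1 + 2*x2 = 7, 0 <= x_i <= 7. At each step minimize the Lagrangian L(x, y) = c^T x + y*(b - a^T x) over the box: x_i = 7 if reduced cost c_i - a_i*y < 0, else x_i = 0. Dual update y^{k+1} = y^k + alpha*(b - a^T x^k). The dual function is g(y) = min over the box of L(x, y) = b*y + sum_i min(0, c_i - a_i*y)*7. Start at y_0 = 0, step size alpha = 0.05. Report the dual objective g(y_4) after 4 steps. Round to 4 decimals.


Dual ascent for LP: min 6*x1 + 9*x2, 6*x1 + 2*x2 = 7, 0 <= x_i <= 7
Step 1: y^k = 0.0, reduced costs: (6.0, 9.0)
  x^k = (0.0, 0.0), subgradient = b - a^T x = 7.0
  y^{k+1} = 0.0 + 0.05*7.0 = 0.35
Step 2: y^k = 0.35, reduced costs: (3.9, 8.3)
  x^k = (0.0, 0.0), subgradient = b - a^T x = 7.0
  y^{k+1} = 0.35 + 0.05*7.0 = 0.7
Step 3: y^k = 0.7, reduced costs: (1.8, 7.6)
  x^k = (0.0, 0.0), subgradient = b - a^T x = 7.0
  y^{k+1} = 0.7 + 0.05*7.0 = 1.05
Step 4: y^k = 1.05, reduced costs: (-0.3, 6.9)
  x^k = (7.0, 0.0), subgradient = b - a^T x = -35.0
  y^{k+1} = 1.05 + 0.05*-35.0 = -0.7
Dual objective at y_4 = -0.7: reduced costs (10.2, 10.4), box minimizer x = (0.0, 0.0)
g(y_4) = b*y + (c1 - a1*y)*x1 + (c2 - a2*y)*x2 = 7*(-0.7) + 10.2*0.0 + 10.4*0.0 = -4.9 + 0.0 + 0.0 = -4.9


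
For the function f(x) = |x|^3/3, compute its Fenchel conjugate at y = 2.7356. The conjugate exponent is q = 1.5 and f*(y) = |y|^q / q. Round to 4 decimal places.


The conjugate exponent q satisfies 1/p + 1/q = 1.
p = 3, so q = 3/(3 - 1) = 1.5
|y|^q = 2.7356^1.5 = 4.5246
f*(2.7356) = 4.5246 / 1.5 = 3.0164


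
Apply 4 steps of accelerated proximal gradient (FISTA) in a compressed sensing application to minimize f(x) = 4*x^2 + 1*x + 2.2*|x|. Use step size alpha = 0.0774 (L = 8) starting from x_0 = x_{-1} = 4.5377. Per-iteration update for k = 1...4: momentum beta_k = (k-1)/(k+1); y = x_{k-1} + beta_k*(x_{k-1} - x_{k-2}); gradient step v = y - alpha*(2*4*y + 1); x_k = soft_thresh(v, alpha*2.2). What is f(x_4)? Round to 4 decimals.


FISTA on f(x) = 4*x^2 + 1*x + 2.2*|x|
L = 8, alpha = 0.0774
Iteration 1: beta = 0.0, y = 4.5377 + 0.0*(4.5377 - 4.5377) = 4.5377
  grad(y) = 37.3016, v = y - alpha*grad = 1.6506
  prox(v) = soft_thresh(1.6506, 0.1703) = 1.4803
Iteration 2: beta = 0.3333, y = 1.4803 + 0.3333*(1.4803 - 4.5377) = 0.4611
  grad(y) = 4.6891, v = y - alpha*grad = 0.0982
  prox(v) = soft_thresh(0.0982, 0.1703) = 0.0
Iteration 3: beta = 0.5, y = 0.0 + 0.5*(0.0 - 1.4803) = -0.7401
  grad(y) = -4.9211, v = y - alpha*grad = -0.3592
  prox(v) = soft_thresh(-0.3592, 0.1703) = -0.189
Iteration 4: beta = 0.6, y = -0.189 + 0.6*(-0.189 - 0.0) = -0.3023
  grad(y) = -1.4187, v = y - alpha*grad = -0.1925
  prox(v) = soft_thresh(-0.1925, 0.1703) = -0.0223
f(x_4) = 4*(-0.0223)^2 + 1*(-0.0223) + 2.2*|-0.0223| = 0.0287


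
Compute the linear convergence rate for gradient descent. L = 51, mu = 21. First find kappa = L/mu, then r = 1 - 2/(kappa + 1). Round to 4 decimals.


Step 1: Compute the condition number.
kappa = L/mu = 51/21 = 2.4286
Step 2: Compute the convergence rate.
r = 1 - 2/(kappa + 1) = 1 - 2*mu/(L + mu) = (L - mu)/(L + mu) = 30/72 = 0.4167


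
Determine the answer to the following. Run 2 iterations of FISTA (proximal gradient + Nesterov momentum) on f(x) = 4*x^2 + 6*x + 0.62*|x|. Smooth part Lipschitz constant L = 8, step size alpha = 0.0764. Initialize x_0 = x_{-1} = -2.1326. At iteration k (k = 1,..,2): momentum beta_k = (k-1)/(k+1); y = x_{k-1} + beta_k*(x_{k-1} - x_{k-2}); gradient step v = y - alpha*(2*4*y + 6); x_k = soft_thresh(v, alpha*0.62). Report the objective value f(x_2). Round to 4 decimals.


FISTA on f(x) = 4*x^2 + 6*x + 0.62*|x|
L = 8, alpha = 0.0764
Iteration 1: beta = 0.0, y = -2.1326 + 0.0*(-2.1326 + 2.1326) = -2.1326
  grad(y) = -11.0608, v = y - alpha*grad = -1.2876
  prox(v) = soft_thresh(-1.2876, 0.0474) = -1.2402
Iteration 2: beta = 0.3333, y = -1.2402 + 0.3333*(-1.2402 + 2.1326) = -0.9427
  grad(y) = -1.5417, v = y - alpha*grad = -0.8249
  prox(v) = soft_thresh(-0.8249, 0.0474) = -0.7776
f(x_2) = 4*(-0.7776)^2 + 6*(-0.7776) + 0.62*|-0.7776| = -1.7649


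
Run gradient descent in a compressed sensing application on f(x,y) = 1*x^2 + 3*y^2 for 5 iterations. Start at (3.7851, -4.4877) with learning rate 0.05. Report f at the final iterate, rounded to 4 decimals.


Gradient descent on f(x,y) = 1*x^2 + 3*y^2.
Starting point: (3.7851, -4.4877), alpha = 0.05
Step 1: grad_x = 2*1*3.7851 = 7.5702, grad_y = 2*3*-4.4877 = -26.9262
  x_1 = 3.7851 - 0.05*7.5702 = 3.4066
  y_1 = -4.4877 - 0.05*-26.9262 = -3.1414
Step 2: grad_x = 2*1*3.4066 = 6.8132, grad_y = 2*3*-3.1414 = -18.8483
  x_2 = 3.4066 - 0.05*6.8132 = 3.0659
  y_2 = -3.1414 - 0.05*-18.8483 = -2.199
Step 3: grad_x = 2*1*3.0659 = 6.1319, grad_y = 2*3*-2.199 = -13.1938
  x_3 = 3.0659 - 0.05*6.1319 = 2.7593
  y_3 = -2.199 - 0.05*-13.1938 = -1.5393
Step 4: grad_x = 2*1*2.7593 = 5.5187, grad_y = 2*3*-1.5393 = -9.2357
  x_4 = 2.7593 - 0.05*5.5187 = 2.4834
  y_4 = -1.5393 - 0.05*-9.2357 = -1.0775
Step 5: grad_x = 2*1*2.4834 = 4.9668, grad_y = 2*3*-1.0775 = -6.465
  x_5 = 2.4834 - 0.05*4.9668 = 2.2351
  y_5 = -1.0775 - 0.05*-6.465 = -0.7542
f(2.2351, -0.7542) = 1*2.2351^2 + 3*(-0.7542)^2 = 6.7022


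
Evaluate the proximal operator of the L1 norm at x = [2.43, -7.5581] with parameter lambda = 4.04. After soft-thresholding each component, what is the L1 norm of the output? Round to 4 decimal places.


Soft-thresholding with lambda = 4.04:
prox(2.43) = sign(2.43)*max(|2.43| - 4.04, 0) = 0.0
prox(-7.5581) = sign(-7.5581)*max(|-7.5581| - 4.04, 0) = -3.5181
prox(x) = [0.0, -3.5181]
||prox(x)||_1 = 0.0 + 3.5181 = 3.5181


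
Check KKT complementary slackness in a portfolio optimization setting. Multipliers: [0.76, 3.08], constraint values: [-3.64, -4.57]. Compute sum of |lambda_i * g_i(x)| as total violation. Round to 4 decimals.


KKT complementary slackness check:
lambda_1 * g_1 = 0.76 * -3.64 = -2.7664
lambda_2 * g_2 = 3.08 * -4.57 = -14.0756
Total violation = 2.7664 + 14.0756 = 16.842


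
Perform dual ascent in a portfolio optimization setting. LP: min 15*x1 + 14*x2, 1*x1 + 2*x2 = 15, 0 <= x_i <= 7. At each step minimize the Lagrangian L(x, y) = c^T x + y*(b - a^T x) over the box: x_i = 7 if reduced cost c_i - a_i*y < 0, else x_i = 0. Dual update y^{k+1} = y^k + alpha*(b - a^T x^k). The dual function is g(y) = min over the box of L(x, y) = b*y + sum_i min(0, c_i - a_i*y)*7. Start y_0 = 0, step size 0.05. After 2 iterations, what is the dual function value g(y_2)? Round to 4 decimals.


Dual ascent for LP: min 15*x1 + 14*x2, 1*x1 + 2*x2 = 15, 0 <= x_i <= 7
Step 1: y^k = 0.0, reduced costs: (15.0, 14.0)
  x^k = (0.0, 0.0), subgradient = b - a^T x = 15.0
  y^{k+1} = 0.0 + 0.05*15.0 = 0.75
Step 2: y^k = 0.75, reduced costs: (14.25, 12.5)
  x^k = (0.0, 0.0), subgradient = b - a^T x = 15.0
  y^{k+1} = 0.75 + 0.05*15.0 = 1.5
Dual objective at y_2 = 1.5: reduced costs (13.5, 11.0), box minimizer x = (0.0, 0.0)
g(y_2) = b*y + (c1 - a1*y)*x1 + (c2 - a2*y)*x2 = 15*1.5 + 13.5*0.0 + 11.0*0.0 = 22.5 + 0.0 + 0.0 = 22.5


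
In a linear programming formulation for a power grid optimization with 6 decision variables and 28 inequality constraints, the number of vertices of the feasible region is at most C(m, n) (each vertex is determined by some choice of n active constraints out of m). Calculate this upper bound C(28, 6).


Each vertex corresponds to some choice of n active constraints out of m, so the number of vertices is at most C(m, n) = m! / (n!(m-n)!).
m = 28, n = 6
Numerator: 28 * 27 * 26 * 25 * 24 * 23
Denominator: 6! = 720
C(28, 6) = 376740


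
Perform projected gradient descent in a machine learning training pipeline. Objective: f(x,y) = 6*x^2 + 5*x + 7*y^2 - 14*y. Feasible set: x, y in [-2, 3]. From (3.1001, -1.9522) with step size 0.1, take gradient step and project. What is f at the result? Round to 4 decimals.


Step 1: Compute gradient at (3.1001, -1.9522).
grad_x = 2*6*3.1001 + 5 = 42.2012
grad_y = 2*7*-1.9522 - 14 = -41.3308
Step 2: Gradient step.
x_raw = 3.1001 - 0.1*42.2012 = -1.12
y_raw = -1.9522 - 0.1*-41.3308 = 2.1809
Step 3: Project onto [-2, 3].
x_proj = clip(-1.12) = -1.12
y_proj = clip(2.1809) = 2.1809
Step 4: Evaluate f.
f(-1.12, 2.1809) = 4.6879


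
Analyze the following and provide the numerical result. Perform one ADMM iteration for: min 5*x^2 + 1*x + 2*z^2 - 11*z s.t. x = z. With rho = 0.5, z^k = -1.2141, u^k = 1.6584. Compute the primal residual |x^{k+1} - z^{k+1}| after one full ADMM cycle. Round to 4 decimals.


ADMM iteration with rho = 0.5, z^k = -1.2141, u^k = 1.6584
Step 1: x-update.
Minimize 5*x^2 + 1*x + (0.5/2)*(x + 1.2141 + 1.6584)^2
FOC: (2*5 + 0.5)*x = -1 + 0.5*(-1.2141 - 1.6584)
x^{k+1} = -0.232
Step 2: z-update.
Minimize 2*z^2 - 11*z + (0.5/2)*(-0.232 - z + 1.6584)^2
FOC: (2*2 + 0.5)*z = 11 + 0.5*(-0.232 + 1.6584)
z^{k+1} = 2.6029
Step 3: u-update.
u^{k+1} = 1.6584 - 0.232 - 2.6029 = -1.1766
Step 4: Primal residual = |-0.232 - 2.6029| = 2.835


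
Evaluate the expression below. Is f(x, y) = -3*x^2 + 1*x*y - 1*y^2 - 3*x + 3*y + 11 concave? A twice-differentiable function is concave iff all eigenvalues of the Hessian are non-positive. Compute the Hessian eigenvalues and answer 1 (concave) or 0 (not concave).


The Hessian of f(x,y) = -3*x^2 + 1*x*y - 1*y^2 - 3*x + 3*y + 11 is:
H = [[-6, 1], [1, -2]]
Trace = -6 - 2 = -8
Determinant = -6*-2 - (1)^2 = 11
Discriminant = (-8)^2 - 4*11 = 20.0
Eigenvalues: lambda_1 = -6.2361, lambda_2 = -1.7639
The function is concave.

1


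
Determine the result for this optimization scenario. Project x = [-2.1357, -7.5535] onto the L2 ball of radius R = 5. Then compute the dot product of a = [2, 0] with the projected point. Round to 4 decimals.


Step 1: Compute ||x|| (intermediates to 6 decimals).
||x|| = sqrt((-2.1357)^2 + (-7.5535)^2) = 7.849623
Step 2: Project.
Since ||x|| > R, scale = R/||x|| = 5/7.849623 = 0.636973, proj(x) = scale * x
proj(x) = [-1.360383, -4.811376]
Step 3: Dot product.
a^T * proj(x) = 2*(-1.360383) + 0*(-4.811376) = -2.7208


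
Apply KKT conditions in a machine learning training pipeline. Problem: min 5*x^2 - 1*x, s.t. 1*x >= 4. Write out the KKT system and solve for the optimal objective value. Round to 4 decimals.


Step 1: Try lambda = 0 (constraint inactive).
x_unc = 1/(2*5) = 0.1
Check: 1*0.1 = 0.1 < 4 -- violated!
Step 2: Constraint must be active: 1*x = 4
x* = 4/1 = 4.0
lambda = (2*5*4.0 - 1)/1 = 39.0
Step 3: Compute optimal value.
f(x*) = 5*4.0^2 - 1*4.0 = 76.0


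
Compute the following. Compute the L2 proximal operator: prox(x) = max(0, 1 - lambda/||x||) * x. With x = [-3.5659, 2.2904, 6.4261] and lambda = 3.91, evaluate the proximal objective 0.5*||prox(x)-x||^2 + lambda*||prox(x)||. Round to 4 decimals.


Step 1: Compute ||x||.
||x|| = 7.6978
Step 2: Compute scaling factor.
scale = max(0, 1 - 3.91/7.6978) = 0.4921
Step 3: prox(x) = [-1.7546, 1.127, 3.162]
||prox(x)|| = 3.7878
Step 4: Proximal objective.
0.5*||prox-x||^2 = 7.6441
lambda*||prox|| = 14.8103
Total = 22.4544


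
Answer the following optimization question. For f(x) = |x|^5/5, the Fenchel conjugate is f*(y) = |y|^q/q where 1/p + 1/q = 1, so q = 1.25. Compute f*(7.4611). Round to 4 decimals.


The conjugate exponent q satisfies 1/p + 1/q = 1.
p = 5, so q = 5/(5 - 1) = 1.25
|y|^q = 7.4611^1.25 = 12.3311
f*(7.4611) = 12.3311 / 1.25 = 9.8649


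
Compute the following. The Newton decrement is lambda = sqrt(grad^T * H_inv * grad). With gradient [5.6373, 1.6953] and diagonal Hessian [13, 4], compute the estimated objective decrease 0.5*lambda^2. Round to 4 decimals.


Step 1: H is diagonal, so H^(-1) * g = [0.4336, 0.4238].
Step 2: g^T H^(-1) g = sum_i g_i^2 / H_ii
  = (5.6373)^2/13 + (1.6953)^2/4
  = 2.4446 + 0.7185 = 3.1631
Step 3: Objective decrease = 0.5 * g^T H^(-1) g = 1.5815


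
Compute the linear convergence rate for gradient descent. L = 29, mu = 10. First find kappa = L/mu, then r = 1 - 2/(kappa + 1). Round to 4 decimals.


Step 1: Compute the condition number.
kappa = L/mu = 29/10 = 2.9
Step 2: Compute the convergence rate.
r = 1 - 2/(kappa + 1) = 1 - 2*mu/(L + mu) = (L - mu)/(L + mu) = 19/39 = 0.4872


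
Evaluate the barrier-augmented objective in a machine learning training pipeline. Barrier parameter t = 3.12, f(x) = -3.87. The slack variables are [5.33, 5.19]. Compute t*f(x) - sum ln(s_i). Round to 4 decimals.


Step 1: Compute log-barrier.
ln values: [1.6734, 1.6467]
phi = -(1.6734 + 1.6467) = -3.3201
Step 2: Compute augmented objective.
t*f(x) = 3.12*-3.87 = -12.0744
Total = -12.0744 - 3.3201 = -15.3945


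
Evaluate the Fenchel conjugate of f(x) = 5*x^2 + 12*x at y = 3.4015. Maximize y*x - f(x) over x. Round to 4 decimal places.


f*(y) = sup_x {y*x - a*x^2 - b*x} = sup_x {(y-b)*x - a*x^2}
FOC: (y - b) - 2a*x = 0 => x* = (y - b)/(2a)
x* = (3.4015 - 12)/(2*5) = -0.8599
f*(3.4015) = (y-b)^2/(4a) = (3.4015 - 12)^2/(4*5)
= 73.9342/20 = 3.6967


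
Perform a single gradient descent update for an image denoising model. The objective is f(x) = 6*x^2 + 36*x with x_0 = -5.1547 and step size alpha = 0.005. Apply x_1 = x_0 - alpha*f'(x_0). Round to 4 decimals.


We compute the gradient at x_0 and apply the update.
f'(x) = 12*x + 36
f'(-5.1547) = 12*-5.1547 + 36 = -25.8564
x_1 = -5.1547 - 0.005*-25.8564 = -5.0254


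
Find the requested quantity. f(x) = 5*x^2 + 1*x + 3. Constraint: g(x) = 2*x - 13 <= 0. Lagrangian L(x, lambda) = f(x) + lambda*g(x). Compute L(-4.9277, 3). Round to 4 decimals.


Step 1: Evaluate f(x).
f(-4.9277) = 5*(-4.9277)^2 + 1*(-4.9277) + 3 = 119.4834
Step 2: Evaluate g(x).
g(-4.9277) = 2*-4.9277 - 13 = -22.8554
Step 3: Compute Lagrangian.
L = 119.4834 + 3*-22.8554 = 50.9172
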